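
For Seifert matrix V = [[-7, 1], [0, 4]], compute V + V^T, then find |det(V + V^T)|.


Step 1: Form V + V^T where V = [[-7, 1], [0, 4]]
  V^T = [[-7, 0], [1, 4]]
  V + V^T = [[-14, 1], [1, 8]]
Step 2: det(V + V^T) = (-14)*8 - 1*1
  = -112 - 1 = -113
Step 3: Knot determinant = |det(V + V^T)| = |-113| = 113

113


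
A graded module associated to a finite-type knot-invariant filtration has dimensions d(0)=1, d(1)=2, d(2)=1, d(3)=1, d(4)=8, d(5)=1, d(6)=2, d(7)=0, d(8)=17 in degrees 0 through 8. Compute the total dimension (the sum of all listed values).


Total dimension = d(0) + d(1) + ... + d(8)
= 1 + 2 + 1 + 1 + 8 + 1 + 2 + 0 + 17
= 33

33


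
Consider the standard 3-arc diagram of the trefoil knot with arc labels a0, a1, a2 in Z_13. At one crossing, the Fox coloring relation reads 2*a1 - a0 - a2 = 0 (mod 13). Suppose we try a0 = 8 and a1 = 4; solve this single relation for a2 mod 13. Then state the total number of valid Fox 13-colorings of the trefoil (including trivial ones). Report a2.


Step 1: Apply the given crossing relation 2*a1 - a0 - a2 = 0 (mod 13).
  a2 = 2*a1 - a0 mod 13
  a2 = 2*4 - 8 mod 13
  a2 = 8 - 8 mod 13
  a2 = 0 mod 13 = 0
Step 2: The trefoil has determinant 3.
  Number of Fox p-colorings (p prime) is p^2 if p = 3, else p.
  Since 13 does not divide 3, only trivial (constant) colorings exist.
  (So the trial a0 = 8, a1 = 4 with a0 != a1 does NOT extend to a valid coloring of the whole trefoil: the other two crossing relations require 3*(a1 - a0) = 0 (mod 13), which fails.)
  Total colorings = 13
Step 3: a2 = 0, total Fox 13-colorings = 13

0


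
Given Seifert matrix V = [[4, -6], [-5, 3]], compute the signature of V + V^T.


Step 1: V + V^T = [[8, -11], [-11, 6]]
Step 2: trace = 14, det = -73
Step 3: Discriminant = 14^2 - 4*(-73) = 488
Step 4: Eigenvalues: 18.0454, -4.04536
Step 5: Signature = (# positive eigenvalues) - (# negative eigenvalues) = 0

0


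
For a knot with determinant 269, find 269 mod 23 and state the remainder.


Step 1: A knot is p-colorable if and only if p divides its determinant.
Step 2: Compute 269 mod 23.
269 = 11 * 23 + 16
Step 3: 269 mod 23 = 16
Step 4: The knot is 23-colorable: no

16


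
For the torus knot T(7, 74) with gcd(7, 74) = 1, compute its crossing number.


For a torus knot T(p, q) with gcd(p,q)=1,
the crossing number is min(p*(q-1), q*(p-1)).
p*(q-1) = 7*73 = 511
q*(p-1) = 74*6 = 444
min(511, 444) = 444

444


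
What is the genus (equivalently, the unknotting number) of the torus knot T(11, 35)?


For a torus knot T(p,q), both the unknotting number and genus equal (p-1)(q-1)/2.
= (11-1)(35-1)/2
= 10*34/2
= 340/2 = 170

170


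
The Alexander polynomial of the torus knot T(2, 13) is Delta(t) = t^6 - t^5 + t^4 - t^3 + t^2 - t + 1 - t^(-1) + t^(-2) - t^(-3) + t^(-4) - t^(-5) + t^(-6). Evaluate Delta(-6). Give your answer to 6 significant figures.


Substituting t = -6 into Delta(t) = t^6 - t^5 + t^4 - t^3 + t^2 - t + 1 - t^(-1) + t^(-2) - t^(-3) + t^(-4) - t^(-5) + t^(-6):
Term values: (46656) + (7776) + (1296) + (216) + (36) + (6) + (1) + (0.166667) + (0.0277778) + (0.00462963) + (0.000771605) + (0.000128601) + (2.14335e-05)
Sum = 55987.2
Rounded to 6 significant figures: 55987.2

55987.2


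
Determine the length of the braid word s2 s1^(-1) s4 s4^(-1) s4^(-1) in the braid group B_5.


The word length counts the number of generators (including inverses).
Listing each generator: s2, s1^(-1), s4, s4^(-1), s4^(-1)
There are 5 generators in this braid word.

5


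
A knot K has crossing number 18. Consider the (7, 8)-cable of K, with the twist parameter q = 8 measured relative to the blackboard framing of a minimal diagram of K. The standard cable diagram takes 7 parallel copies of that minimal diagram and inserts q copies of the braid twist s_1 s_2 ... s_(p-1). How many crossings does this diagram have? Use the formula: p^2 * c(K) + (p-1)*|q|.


Step 1: Each of the c(K) crossings of the companion diagram becomes p*p = p^2 crossings among the p parallel strands, and each of the |q| twists s_1 s_2 ... s_(p-1) adds (p-1) crossings.
  Crossings = p^2 * c(K) + (p-1)*|q|
Step 2: = 7^2 * 18 + (7-1)*8
Step 3: = 49*18 + 6*8
Step 4: = 882 + 48 = 930

930


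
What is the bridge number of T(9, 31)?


The bridge number of T(p,q) is min(p,q).
min(9, 31) = 9

9


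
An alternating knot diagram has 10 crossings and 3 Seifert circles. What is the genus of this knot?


For alternating knots, g = (c - s + 1)/2.
= (10 - 3 + 1)/2
= 8/2 = 4

4


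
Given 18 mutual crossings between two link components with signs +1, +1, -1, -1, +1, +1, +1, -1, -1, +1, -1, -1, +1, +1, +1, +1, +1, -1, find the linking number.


Step 1: Count positive crossings: 11
Step 2: Count negative crossings: 7
Step 3: Sum of signs = 11 - 7 = 4
Step 4: Linking number = sum/2 = 4/2 = 2

2


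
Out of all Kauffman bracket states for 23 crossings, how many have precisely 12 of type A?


We choose which 12 of 23 crossings get A-smoothings.
C(23, 12) = 23! / (12! * 11!)
= 1352078

1352078


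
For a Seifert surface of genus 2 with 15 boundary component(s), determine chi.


chi = 2 - 2g - b
= 2 - 2*2 - 15
= 2 - 4 - 15 = -17

-17


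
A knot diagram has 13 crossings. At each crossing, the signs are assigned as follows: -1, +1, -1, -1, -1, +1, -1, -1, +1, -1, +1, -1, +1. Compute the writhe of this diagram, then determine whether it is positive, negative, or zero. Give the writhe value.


Step 1: Count positive crossings (+1).
Positive crossings: 5
Step 2: Count negative crossings (-1).
Negative crossings: 8
Step 3: Writhe = (positive) - (negative)
w = 5 - 8 = -3
Step 4: |w| = 3, and w is negative

-3


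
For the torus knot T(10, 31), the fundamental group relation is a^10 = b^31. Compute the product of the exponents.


The relation is a^10 = b^31.
Product of exponents = 10 * 31
= 310

310


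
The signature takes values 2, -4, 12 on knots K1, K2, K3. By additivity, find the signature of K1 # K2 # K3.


The signature is additive under connected sum.
signature(K1 # K2 # K3) = (2) + (-4) + (12)
= 10

10


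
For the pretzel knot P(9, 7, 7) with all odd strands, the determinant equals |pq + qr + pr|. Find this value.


Step 1: Compute pq + qr + pr.
pq = 9*7 = 63
qr = 7*7 = 49
pr = 9*7 = 63
pq + qr + pr = 63 + 49 + 63 = 175
Step 2: Take absolute value.
det(P(9,7,7)) = |175| = 175

175


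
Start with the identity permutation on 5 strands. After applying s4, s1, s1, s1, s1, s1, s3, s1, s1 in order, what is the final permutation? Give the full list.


Starting with identity [1, 2, 3, 4, 5].
Apply generators in sequence:
  After s4: [1, 2, 3, 5, 4]
  After s1: [2, 1, 3, 5, 4]
  After s1: [1, 2, 3, 5, 4]
  After s1: [2, 1, 3, 5, 4]
  After s1: [1, 2, 3, 5, 4]
  After s1: [2, 1, 3, 5, 4]
  After s3: [2, 1, 5, 3, 4]
  After s1: [1, 2, 5, 3, 4]
  After s1: [2, 1, 5, 3, 4]
Final permutation: [2, 1, 5, 3, 4]

[2, 1, 5, 3, 4]


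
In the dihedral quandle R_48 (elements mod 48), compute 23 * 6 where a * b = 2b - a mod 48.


23 * 6 = 2*6 - 23 mod 48
= 12 - 23 mod 48
= -11 mod 48 = 37

37


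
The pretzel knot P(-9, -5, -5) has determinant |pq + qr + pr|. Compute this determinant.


Step 1: Compute pq + qr + pr.
pq = (-9)*(-5) = 45
qr = (-5)*(-5) = 25
pr = (-9)*(-5) = 45
pq + qr + pr = 45 + 25 + 45 = 115
Step 2: Take absolute value.
det(P(-9,-5,-5)) = |115| = 115

115


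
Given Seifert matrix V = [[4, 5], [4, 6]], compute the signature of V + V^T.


Step 1: V + V^T = [[8, 9], [9, 12]]
Step 2: trace = 20, det = 15
Step 3: Discriminant = 20^2 - 4*15 = 340
Step 4: Eigenvalues: 19.2195, 0.780456
Step 5: Signature = (# positive eigenvalues) - (# negative eigenvalues) = 2

2


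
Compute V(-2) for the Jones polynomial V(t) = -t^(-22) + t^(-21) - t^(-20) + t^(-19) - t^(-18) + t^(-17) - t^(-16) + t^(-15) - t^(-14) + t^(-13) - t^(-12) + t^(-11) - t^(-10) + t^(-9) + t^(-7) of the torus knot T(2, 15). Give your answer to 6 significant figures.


Substituting t = -2 into V(t) = -t^(-22) + t^(-21) - t^(-20) + t^(-19) - t^(-18) + t^(-17) - t^(-16) + t^(-15) - t^(-14) + t^(-13) - t^(-12) + t^(-11) - t^(-10) + t^(-9) + t^(-7):
  (-)t^(-22) = -2.38419e-07
  (+)t^(-21) = -4.76837e-07
  (-)t^(-20) = -9.53674e-07
  (+)t^(-19) = -1.90735e-06
  (-)t^(-18) = -3.8147e-06
  (+)t^(-17) = -7.62939e-06
  (-)t^(-16) = -1.52588e-05
  (+)t^(-15) = -3.05176e-05
  (-)t^(-14) = -6.10352e-05
  (+)t^(-13) = -0.00012207
  (-)t^(-12) = -0.000244141
  (+)t^(-11) = -0.000488281
  (-)t^(-10) = -0.000976562
  (+)t^(-9) = -0.00195312
  (+)t^(-7) = -0.0078125
Sum = (-2.38419e-07) + (-4.76837e-07) + (-9.53674e-07) + (-1.90735e-06) + (-3.8147e-06) + (-7.62939e-06) + (-1.52588e-05) + (-3.05176e-05) + (-6.10352e-05) + (-0.00012207) + (-0.000244141) + (-0.000488281) + (-0.000976562) + (-0.00195312) + (-0.0078125)
= -0.01171851158
Rounded to 6 significant figures: -0.0117185

-0.0117185


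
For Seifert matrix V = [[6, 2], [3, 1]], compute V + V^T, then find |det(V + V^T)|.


Step 1: Form V + V^T where V = [[6, 2], [3, 1]]
  V^T = [[6, 3], [2, 1]]
  V + V^T = [[12, 5], [5, 2]]
Step 2: det(V + V^T) = 12*2 - 5*5
  = 24 - 25 = -1
Step 3: Knot determinant = |det(V + V^T)| = |-1| = 1

1


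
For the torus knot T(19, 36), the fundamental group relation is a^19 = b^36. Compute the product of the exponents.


The relation is a^19 = b^36.
Product of exponents = 19 * 36
= 684

684


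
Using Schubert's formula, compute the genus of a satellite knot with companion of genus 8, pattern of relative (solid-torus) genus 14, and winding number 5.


Schubert: g(satellite) = g_rel(pattern) + |winding| * g(companion),
where g_rel(pattern) is the genus of the pattern relative to the solid torus.
= 14 + 5 * 8
= 14 + 40 = 54

54


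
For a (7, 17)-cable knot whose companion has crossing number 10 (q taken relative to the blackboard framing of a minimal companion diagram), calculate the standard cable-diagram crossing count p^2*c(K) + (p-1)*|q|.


Step 1: Each of the c(K) crossings of the companion diagram becomes p*p = p^2 crossings among the p parallel strands, and each of the |q| twists s_1 s_2 ... s_(p-1) adds (p-1) crossings.
  Crossings = p^2 * c(K) + (p-1)*|q|
Step 2: = 7^2 * 10 + (7-1)*17
Step 3: = 49*10 + 6*17
Step 4: = 490 + 102 = 592

592


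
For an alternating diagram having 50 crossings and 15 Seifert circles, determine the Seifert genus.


For alternating knots, g = (c - s + 1)/2.
= (50 - 15 + 1)/2
= 36/2 = 18

18


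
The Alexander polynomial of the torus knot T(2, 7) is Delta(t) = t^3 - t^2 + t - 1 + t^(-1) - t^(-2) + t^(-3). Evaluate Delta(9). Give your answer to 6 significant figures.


Substituting t = 9 into Delta(t) = t^3 - t^2 + t - 1 + t^(-1) - t^(-2) + t^(-3):
Term values: (729) + (-81) + (9) + (-1) + (0.111111) + (-0.0123457) + (0.00137174)
Sum = 656.1001372
Rounded to 6 significant figures: 656.1

656.1


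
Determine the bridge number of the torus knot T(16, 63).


The bridge number of T(p,q) is min(p,q).
min(16, 63) = 16

16


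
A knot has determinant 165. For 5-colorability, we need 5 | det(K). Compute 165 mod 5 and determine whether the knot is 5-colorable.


Step 1: A knot is p-colorable if and only if p divides its determinant.
Step 2: Compute 165 mod 5.
165 = 33 * 5 + 0
Step 3: 165 mod 5 = 0
Step 4: The knot is 5-colorable: yes

0


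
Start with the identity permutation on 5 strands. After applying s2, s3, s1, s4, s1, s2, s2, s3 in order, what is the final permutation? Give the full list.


Starting with identity [1, 2, 3, 4, 5].
Apply generators in sequence:
  After s2: [1, 3, 2, 4, 5]
  After s3: [1, 3, 4, 2, 5]
  After s1: [3, 1, 4, 2, 5]
  After s4: [3, 1, 4, 5, 2]
  After s1: [1, 3, 4, 5, 2]
  After s2: [1, 4, 3, 5, 2]
  After s2: [1, 3, 4, 5, 2]
  After s3: [1, 3, 5, 4, 2]
Final permutation: [1, 3, 5, 4, 2]

[1, 3, 5, 4, 2]


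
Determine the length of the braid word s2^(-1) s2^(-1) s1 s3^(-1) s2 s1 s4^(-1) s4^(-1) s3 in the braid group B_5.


The word length counts the number of generators (including inverses).
Listing each generator: s2^(-1), s2^(-1), s1, s3^(-1), s2, s1, s4^(-1), s4^(-1), s3
There are 9 generators in this braid word.

9


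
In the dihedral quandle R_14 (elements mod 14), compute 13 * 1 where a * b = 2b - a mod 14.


13 * 1 = 2*1 - 13 mod 14
= 2 - 13 mod 14
= -11 mod 14 = 3

3


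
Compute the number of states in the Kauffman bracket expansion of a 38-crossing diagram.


Each crossing contributes 2 choices (A-smoothing or B-smoothing).
Total states = 2^38 = 274877906944

274877906944


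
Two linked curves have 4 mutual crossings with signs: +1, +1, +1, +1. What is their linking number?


Step 1: Count positive crossings: 4
Step 2: Count negative crossings: 0
Step 3: Sum of signs = 4 - 0 = 4
Step 4: Linking number = sum/2 = 4/2 = 2

2


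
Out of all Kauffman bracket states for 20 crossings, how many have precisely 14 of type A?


We choose which 14 of 20 crossings get A-smoothings.
C(20, 14) = 20! / (14! * 6!)
= 38760

38760


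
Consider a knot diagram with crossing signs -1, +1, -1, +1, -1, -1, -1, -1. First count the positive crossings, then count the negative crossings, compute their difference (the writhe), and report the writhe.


Step 1: Count positive crossings (+1).
Positive crossings: 2
Step 2: Count negative crossings (-1).
Negative crossings: 6
Step 3: Writhe = (positive) - (negative)
w = 2 - 6 = -4
Step 4: |w| = 4, and w is negative

-4


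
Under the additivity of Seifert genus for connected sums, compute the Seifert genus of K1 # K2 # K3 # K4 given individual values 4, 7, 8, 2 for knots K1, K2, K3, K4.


The Seifert genus is additive under connected sum.
Seifert genus(K1 # K2 # K3 # K4) = (4) + (7) + (8) + (2)
= 21

21


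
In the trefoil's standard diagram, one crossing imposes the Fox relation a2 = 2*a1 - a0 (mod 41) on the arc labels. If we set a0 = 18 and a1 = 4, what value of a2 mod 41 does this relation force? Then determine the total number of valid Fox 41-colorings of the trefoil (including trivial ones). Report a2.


Step 1: Apply the given crossing relation 2*a1 - a0 - a2 = 0 (mod 41).
  a2 = 2*a1 - a0 mod 41
  a2 = 2*4 - 18 mod 41
  a2 = 8 - 18 mod 41
  a2 = -10 mod 41 = 31
Step 2: The trefoil has determinant 3.
  Number of Fox p-colorings (p prime) is p^2 if p = 3, else p.
  Since 41 does not divide 3, only trivial (constant) colorings exist.
  (So the trial a0 = 18, a1 = 4 with a0 != a1 does NOT extend to a valid coloring of the whole trefoil: the other two crossing relations require 3*(a1 - a0) = 0 (mod 41), which fails.)
  Total colorings = 41
Step 3: a2 = 31, total Fox 41-colorings = 41

31


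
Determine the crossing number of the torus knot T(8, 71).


For a torus knot T(p, q) with gcd(p,q)=1,
the crossing number is min(p*(q-1), q*(p-1)).
p*(q-1) = 8*70 = 560
q*(p-1) = 71*7 = 497
min(560, 497) = 497

497


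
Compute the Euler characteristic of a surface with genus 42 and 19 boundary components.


chi = 2 - 2g - b
= 2 - 2*42 - 19
= 2 - 84 - 19 = -101

-101


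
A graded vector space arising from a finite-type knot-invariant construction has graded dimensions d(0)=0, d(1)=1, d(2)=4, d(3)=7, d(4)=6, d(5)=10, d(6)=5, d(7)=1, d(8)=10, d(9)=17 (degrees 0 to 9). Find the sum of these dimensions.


Total dimension = d(0) + d(1) + ... + d(9)
= 0 + 1 + 4 + 7 + 6 + 10 + 5 + 1 + 10 + 17
= 61

61


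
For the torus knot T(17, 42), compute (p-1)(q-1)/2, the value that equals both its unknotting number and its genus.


For a torus knot T(p,q), both the unknotting number and genus equal (p-1)(q-1)/2.
= (17-1)(42-1)/2
= 16*41/2
= 656/2 = 328

328


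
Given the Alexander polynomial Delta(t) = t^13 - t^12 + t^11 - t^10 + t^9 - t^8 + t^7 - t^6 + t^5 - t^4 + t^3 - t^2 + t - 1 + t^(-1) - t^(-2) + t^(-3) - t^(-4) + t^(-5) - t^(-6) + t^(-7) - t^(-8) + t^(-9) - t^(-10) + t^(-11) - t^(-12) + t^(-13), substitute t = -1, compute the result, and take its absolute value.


Step 1: The polynomial has 27 terms with alternating signs, exponents from 13 down to -13.
Step 2: Substitute t = -1. The i-th term has coefficient (-1)^i and exponent (m-i),
  so its value is (-1)^i * (-1)^(m-i) = (-1)^m = -1 for every i.
Step 3: All 27 terms equal -1, so Delta(-1) = 27 * (-1) = -27
Step 4: |Delta(-1)| = 27

27


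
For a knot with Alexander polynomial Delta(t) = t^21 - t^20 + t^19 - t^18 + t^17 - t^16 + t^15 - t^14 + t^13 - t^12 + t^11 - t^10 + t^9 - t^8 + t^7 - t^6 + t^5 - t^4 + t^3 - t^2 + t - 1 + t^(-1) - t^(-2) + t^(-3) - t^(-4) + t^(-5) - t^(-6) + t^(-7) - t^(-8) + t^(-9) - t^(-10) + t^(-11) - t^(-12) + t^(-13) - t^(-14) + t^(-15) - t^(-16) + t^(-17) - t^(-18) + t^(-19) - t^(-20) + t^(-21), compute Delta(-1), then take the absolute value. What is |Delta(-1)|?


Step 1: The polynomial has 43 terms with alternating signs, exponents from 21 down to -21.
Step 2: Substitute t = -1. The i-th term has coefficient (-1)^i and exponent (m-i),
  so its value is (-1)^i * (-1)^(m-i) = (-1)^m = -1 for every i.
Step 3: All 43 terms equal -1, so Delta(-1) = 43 * (-1) = -43
Step 4: |Delta(-1)| = 43

43


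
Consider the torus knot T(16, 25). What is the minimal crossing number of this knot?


For a torus knot T(p, q) with gcd(p,q)=1,
the crossing number is min(p*(q-1), q*(p-1)).
p*(q-1) = 16*24 = 384
q*(p-1) = 25*15 = 375
min(384, 375) = 375

375


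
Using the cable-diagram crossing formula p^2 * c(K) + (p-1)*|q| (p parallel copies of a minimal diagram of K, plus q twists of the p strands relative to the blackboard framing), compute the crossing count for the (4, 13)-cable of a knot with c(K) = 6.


Step 1: Each of the c(K) crossings of the companion diagram becomes p*p = p^2 crossings among the p parallel strands, and each of the |q| twists s_1 s_2 ... s_(p-1) adds (p-1) crossings.
  Crossings = p^2 * c(K) + (p-1)*|q|
Step 2: = 4^2 * 6 + (4-1)*13
Step 3: = 16*6 + 3*13
Step 4: = 96 + 39 = 135

135


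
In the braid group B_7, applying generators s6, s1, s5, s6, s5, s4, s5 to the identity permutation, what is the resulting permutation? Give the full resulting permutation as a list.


Starting with identity [1, 2, 3, 4, 5, 6, 7].
Apply generators in sequence:
  After s6: [1, 2, 3, 4, 5, 7, 6]
  After s1: [2, 1, 3, 4, 5, 7, 6]
  After s5: [2, 1, 3, 4, 7, 5, 6]
  After s6: [2, 1, 3, 4, 7, 6, 5]
  After s5: [2, 1, 3, 4, 6, 7, 5]
  After s4: [2, 1, 3, 6, 4, 7, 5]
  After s5: [2, 1, 3, 6, 7, 4, 5]
Final permutation: [2, 1, 3, 6, 7, 4, 5]

[2, 1, 3, 6, 7, 4, 5]


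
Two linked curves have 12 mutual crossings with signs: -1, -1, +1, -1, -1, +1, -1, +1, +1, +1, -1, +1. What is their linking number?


Step 1: Count positive crossings: 6
Step 2: Count negative crossings: 6
Step 3: Sum of signs = 6 - 6 = 0
Step 4: Linking number = sum/2 = 0/2 = 0

0


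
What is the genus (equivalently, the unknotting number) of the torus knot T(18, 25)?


For a torus knot T(p,q), both the unknotting number and genus equal (p-1)(q-1)/2.
= (18-1)(25-1)/2
= 17*24/2
= 408/2 = 204

204


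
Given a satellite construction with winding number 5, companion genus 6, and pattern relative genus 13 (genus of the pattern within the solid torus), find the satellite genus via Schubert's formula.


Schubert: g(satellite) = g_rel(pattern) + |winding| * g(companion),
where g_rel(pattern) is the genus of the pattern relative to the solid torus.
= 13 + 5 * 6
= 13 + 30 = 43

43


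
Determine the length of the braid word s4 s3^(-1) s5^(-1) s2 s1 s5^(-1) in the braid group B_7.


The word length counts the number of generators (including inverses).
Listing each generator: s4, s3^(-1), s5^(-1), s2, s1, s5^(-1)
There are 6 generators in this braid word.

6


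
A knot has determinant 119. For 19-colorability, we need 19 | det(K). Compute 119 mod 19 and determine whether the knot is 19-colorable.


Step 1: A knot is p-colorable if and only if p divides its determinant.
Step 2: Compute 119 mod 19.
119 = 6 * 19 + 5
Step 3: 119 mod 19 = 5
Step 4: The knot is 19-colorable: no

5


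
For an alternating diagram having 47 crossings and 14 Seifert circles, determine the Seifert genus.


For alternating knots, g = (c - s + 1)/2.
= (47 - 14 + 1)/2
= 34/2 = 17

17


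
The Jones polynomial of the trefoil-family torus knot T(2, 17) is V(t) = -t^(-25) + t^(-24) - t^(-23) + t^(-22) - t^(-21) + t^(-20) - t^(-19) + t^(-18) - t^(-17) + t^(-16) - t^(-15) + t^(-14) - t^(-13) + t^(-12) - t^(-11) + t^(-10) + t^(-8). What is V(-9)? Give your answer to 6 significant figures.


Substituting t = -9 into V(t) = -t^(-25) + t^(-24) - t^(-23) + t^(-22) - t^(-21) + t^(-20) - t^(-19) + t^(-18) - t^(-17) + t^(-16) - t^(-15) + t^(-14) - t^(-13) + t^(-12) - t^(-11) + t^(-10) + t^(-8):
  (-)t^(-25) = 1.39296e-24
  (+)t^(-24) = 1.25366e-23
  (-)t^(-23) = 1.12829e-22
  (+)t^(-22) = 1.01546e-21
  (-)t^(-21) = 9.13918e-21
  (+)t^(-20) = 8.22526e-20
  (-)t^(-19) = 7.40274e-19
  (+)t^(-18) = 6.66246e-18
  (-)t^(-17) = 5.99622e-17
  (+)t^(-16) = 5.3966e-16
  (-)t^(-15) = 4.85694e-15
  (+)t^(-14) = 4.37124e-14
  (-)t^(-13) = 3.93412e-13
  (+)t^(-12) = 3.54071e-12
  (-)t^(-11) = 3.18664e-11
  (+)t^(-10) = 2.86797e-10
  (+)t^(-8) = 2.32306e-08
Sum = (1.39296e-24) + (1.25366e-23) + (1.12829e-22) + (1.01546e-21) + (9.13918e-21) + (8.22526e-20) + (7.40274e-19) + (6.66246e-18) + (5.99622e-17) + (5.3966e-16) + (4.85694e-15) + (4.37124e-14) + (3.93412e-13) + (3.54071e-12) + (3.18664e-11) + (2.86797e-10) + (2.32306e-08)
= 2.355321997e-08
Rounded to 6 significant figures: 2.35532e-08

2.35532e-08


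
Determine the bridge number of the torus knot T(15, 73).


The bridge number of T(p,q) is min(p,q).
min(15, 73) = 15

15


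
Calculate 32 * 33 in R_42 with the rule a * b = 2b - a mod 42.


32 * 33 = 2*33 - 32 mod 42
= 66 - 32 mod 42
= 34 mod 42 = 34

34


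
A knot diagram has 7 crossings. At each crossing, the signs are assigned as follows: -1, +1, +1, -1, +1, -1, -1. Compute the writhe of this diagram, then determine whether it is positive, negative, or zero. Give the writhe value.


Step 1: Count positive crossings (+1).
Positive crossings: 3
Step 2: Count negative crossings (-1).
Negative crossings: 4
Step 3: Writhe = (positive) - (negative)
w = 3 - 4 = -1
Step 4: |w| = 1, and w is negative

-1


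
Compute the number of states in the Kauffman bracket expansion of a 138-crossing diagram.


Each crossing contributes 2 choices (A-smoothing or B-smoothing).
Total states = 2^138 = 348449143727040986586495598010130648530944

348449143727040986586495598010130648530944


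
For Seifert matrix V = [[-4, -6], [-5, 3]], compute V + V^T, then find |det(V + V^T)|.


Step 1: Form V + V^T where V = [[-4, -6], [-5, 3]]
  V^T = [[-4, -5], [-6, 3]]
  V + V^T = [[-8, -11], [-11, 6]]
Step 2: det(V + V^T) = (-8)*6 - (-11)*(-11)
  = -48 - 121 = -169
Step 3: Knot determinant = |det(V + V^T)| = |-169| = 169

169


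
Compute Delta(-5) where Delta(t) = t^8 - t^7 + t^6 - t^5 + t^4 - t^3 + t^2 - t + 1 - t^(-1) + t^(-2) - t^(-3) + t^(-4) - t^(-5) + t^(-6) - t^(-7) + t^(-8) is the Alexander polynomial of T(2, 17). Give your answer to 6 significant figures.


Substituting t = -5 into Delta(t) = t^8 - t^7 + t^6 - t^5 + t^4 - t^3 + t^2 - t + 1 - t^(-1) + t^(-2) - t^(-3) + t^(-4) - t^(-5) + t^(-6) - t^(-7) + t^(-8):
Term values: (390625) + (78125) + (15625) + (3125) + (625) + (125) + (25) + (5) + (1) + (0.2) + (0.04) + (0.008) + (0.0016) + (0.00032) + (6.4e-05) + (1.28e-05) + (2.56e-06)
Sum = 488281.25
Rounded to 6 significant figures: 488281

488281


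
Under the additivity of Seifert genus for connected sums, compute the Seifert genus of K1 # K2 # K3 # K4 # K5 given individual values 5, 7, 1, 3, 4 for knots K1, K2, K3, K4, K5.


The Seifert genus is additive under connected sum.
Seifert genus(K1 # K2 # K3 # K4 # K5) = (5) + (7) + (1) + (3) + (4)
= 20

20


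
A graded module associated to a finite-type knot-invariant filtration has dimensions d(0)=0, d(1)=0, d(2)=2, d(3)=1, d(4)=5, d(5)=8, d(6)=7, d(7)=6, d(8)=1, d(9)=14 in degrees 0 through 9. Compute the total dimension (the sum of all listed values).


Total dimension = d(0) + d(1) + ... + d(9)
= 0 + 0 + 2 + 1 + 5 + 8 + 7 + 6 + 1 + 14
= 44

44


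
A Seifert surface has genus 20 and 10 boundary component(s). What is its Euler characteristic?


chi = 2 - 2g - b
= 2 - 2*20 - 10
= 2 - 40 - 10 = -48

-48


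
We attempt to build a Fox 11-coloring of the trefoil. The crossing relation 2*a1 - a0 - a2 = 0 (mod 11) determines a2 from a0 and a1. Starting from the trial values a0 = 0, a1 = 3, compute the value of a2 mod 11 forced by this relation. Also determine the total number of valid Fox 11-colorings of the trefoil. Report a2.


Step 1: Apply the given crossing relation 2*a1 - a0 - a2 = 0 (mod 11).
  a2 = 2*a1 - a0 mod 11
  a2 = 2*3 - 0 mod 11
  a2 = 6 - 0 mod 11
  a2 = 6 mod 11 = 6
Step 2: The trefoil has determinant 3.
  Number of Fox p-colorings (p prime) is p^2 if p = 3, else p.
  Since 11 does not divide 3, only trivial (constant) colorings exist.
  (So the trial a0 = 0, a1 = 3 with a0 != a1 does NOT extend to a valid coloring of the whole trefoil: the other two crossing relations require 3*(a1 - a0) = 0 (mod 11), which fails.)
  Total colorings = 11
Step 3: a2 = 6, total Fox 11-colorings = 11

6


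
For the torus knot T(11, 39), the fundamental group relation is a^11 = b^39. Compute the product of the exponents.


The relation is a^11 = b^39.
Product of exponents = 11 * 39
= 429

429


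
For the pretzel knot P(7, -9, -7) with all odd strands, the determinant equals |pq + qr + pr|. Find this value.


Step 1: Compute pq + qr + pr.
pq = 7*(-9) = -63
qr = (-9)*(-7) = 63
pr = 7*(-7) = -49
pq + qr + pr = -63 + 63 + (-49) = -49
Step 2: Take absolute value.
det(P(7,-9,-7)) = |-49| = 49

49


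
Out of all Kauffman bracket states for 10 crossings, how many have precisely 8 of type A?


We choose which 8 of 10 crossings get A-smoothings.
C(10, 8) = 10! / (8! * 2!)
= 45

45


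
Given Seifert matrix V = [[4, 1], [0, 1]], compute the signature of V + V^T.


Step 1: V + V^T = [[8, 1], [1, 2]]
Step 2: trace = 10, det = 15
Step 3: Discriminant = 10^2 - 4*15 = 40
Step 4: Eigenvalues: 8.16228, 1.83772
Step 5: Signature = (# positive eigenvalues) - (# negative eigenvalues) = 2

2


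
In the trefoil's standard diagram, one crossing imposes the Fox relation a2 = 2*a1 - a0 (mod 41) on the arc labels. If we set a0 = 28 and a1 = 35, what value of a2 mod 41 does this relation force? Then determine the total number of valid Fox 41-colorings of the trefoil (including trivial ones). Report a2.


Step 1: Apply the given crossing relation 2*a1 - a0 - a2 = 0 (mod 41).
  a2 = 2*a1 - a0 mod 41
  a2 = 2*35 - 28 mod 41
  a2 = 70 - 28 mod 41
  a2 = 42 mod 41 = 1
Step 2: The trefoil has determinant 3.
  Number of Fox p-colorings (p prime) is p^2 if p = 3, else p.
  Since 41 does not divide 3, only trivial (constant) colorings exist.
  (So the trial a0 = 28, a1 = 35 with a0 != a1 does NOT extend to a valid coloring of the whole trefoil: the other two crossing relations require 3*(a1 - a0) = 0 (mod 41), which fails.)
  Total colorings = 41
Step 3: a2 = 1, total Fox 41-colorings = 41

1


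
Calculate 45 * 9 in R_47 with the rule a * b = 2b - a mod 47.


45 * 9 = 2*9 - 45 mod 47
= 18 - 45 mod 47
= -27 mod 47 = 20

20


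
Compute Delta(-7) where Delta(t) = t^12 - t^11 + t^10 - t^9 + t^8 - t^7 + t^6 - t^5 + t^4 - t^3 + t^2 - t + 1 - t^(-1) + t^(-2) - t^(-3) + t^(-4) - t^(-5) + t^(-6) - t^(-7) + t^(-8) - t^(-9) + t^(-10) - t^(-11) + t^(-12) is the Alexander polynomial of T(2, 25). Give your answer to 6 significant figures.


Substituting t = -7 into Delta(t) = t^12 - t^11 + t^10 - t^9 + t^8 - t^7 + t^6 - t^5 + t^4 - t^3 + t^2 - t + 1 - t^(-1) + t^(-2) - t^(-3) + t^(-4) - t^(-5) + t^(-6) - t^(-7) + t^(-8) - t^(-9) + t^(-10) - t^(-11) + t^(-12):
Term values: (13841287201) + (1977326743) + (282475249) + (40353607) + (5764801) + (823543) + (117649) + (16807) + (2401) + (343) + (49) + (7) + (1) + (0.142857) + (0.0204082) + (0.00291545) + (0.000416493) + (5.9499e-05) + (8.49986e-06) + (1.21427e-06) + (1.73467e-07) + (2.47809e-08) + (3.54013e-09) + (5.05733e-10) + (7.22476e-11)
Sum = 1.61481684e+10
Rounded to 6 significant figures: 1.61482e+10

1.61482e+10


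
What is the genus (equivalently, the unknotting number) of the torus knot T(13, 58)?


For a torus knot T(p,q), both the unknotting number and genus equal (p-1)(q-1)/2.
= (13-1)(58-1)/2
= 12*57/2
= 684/2 = 342

342


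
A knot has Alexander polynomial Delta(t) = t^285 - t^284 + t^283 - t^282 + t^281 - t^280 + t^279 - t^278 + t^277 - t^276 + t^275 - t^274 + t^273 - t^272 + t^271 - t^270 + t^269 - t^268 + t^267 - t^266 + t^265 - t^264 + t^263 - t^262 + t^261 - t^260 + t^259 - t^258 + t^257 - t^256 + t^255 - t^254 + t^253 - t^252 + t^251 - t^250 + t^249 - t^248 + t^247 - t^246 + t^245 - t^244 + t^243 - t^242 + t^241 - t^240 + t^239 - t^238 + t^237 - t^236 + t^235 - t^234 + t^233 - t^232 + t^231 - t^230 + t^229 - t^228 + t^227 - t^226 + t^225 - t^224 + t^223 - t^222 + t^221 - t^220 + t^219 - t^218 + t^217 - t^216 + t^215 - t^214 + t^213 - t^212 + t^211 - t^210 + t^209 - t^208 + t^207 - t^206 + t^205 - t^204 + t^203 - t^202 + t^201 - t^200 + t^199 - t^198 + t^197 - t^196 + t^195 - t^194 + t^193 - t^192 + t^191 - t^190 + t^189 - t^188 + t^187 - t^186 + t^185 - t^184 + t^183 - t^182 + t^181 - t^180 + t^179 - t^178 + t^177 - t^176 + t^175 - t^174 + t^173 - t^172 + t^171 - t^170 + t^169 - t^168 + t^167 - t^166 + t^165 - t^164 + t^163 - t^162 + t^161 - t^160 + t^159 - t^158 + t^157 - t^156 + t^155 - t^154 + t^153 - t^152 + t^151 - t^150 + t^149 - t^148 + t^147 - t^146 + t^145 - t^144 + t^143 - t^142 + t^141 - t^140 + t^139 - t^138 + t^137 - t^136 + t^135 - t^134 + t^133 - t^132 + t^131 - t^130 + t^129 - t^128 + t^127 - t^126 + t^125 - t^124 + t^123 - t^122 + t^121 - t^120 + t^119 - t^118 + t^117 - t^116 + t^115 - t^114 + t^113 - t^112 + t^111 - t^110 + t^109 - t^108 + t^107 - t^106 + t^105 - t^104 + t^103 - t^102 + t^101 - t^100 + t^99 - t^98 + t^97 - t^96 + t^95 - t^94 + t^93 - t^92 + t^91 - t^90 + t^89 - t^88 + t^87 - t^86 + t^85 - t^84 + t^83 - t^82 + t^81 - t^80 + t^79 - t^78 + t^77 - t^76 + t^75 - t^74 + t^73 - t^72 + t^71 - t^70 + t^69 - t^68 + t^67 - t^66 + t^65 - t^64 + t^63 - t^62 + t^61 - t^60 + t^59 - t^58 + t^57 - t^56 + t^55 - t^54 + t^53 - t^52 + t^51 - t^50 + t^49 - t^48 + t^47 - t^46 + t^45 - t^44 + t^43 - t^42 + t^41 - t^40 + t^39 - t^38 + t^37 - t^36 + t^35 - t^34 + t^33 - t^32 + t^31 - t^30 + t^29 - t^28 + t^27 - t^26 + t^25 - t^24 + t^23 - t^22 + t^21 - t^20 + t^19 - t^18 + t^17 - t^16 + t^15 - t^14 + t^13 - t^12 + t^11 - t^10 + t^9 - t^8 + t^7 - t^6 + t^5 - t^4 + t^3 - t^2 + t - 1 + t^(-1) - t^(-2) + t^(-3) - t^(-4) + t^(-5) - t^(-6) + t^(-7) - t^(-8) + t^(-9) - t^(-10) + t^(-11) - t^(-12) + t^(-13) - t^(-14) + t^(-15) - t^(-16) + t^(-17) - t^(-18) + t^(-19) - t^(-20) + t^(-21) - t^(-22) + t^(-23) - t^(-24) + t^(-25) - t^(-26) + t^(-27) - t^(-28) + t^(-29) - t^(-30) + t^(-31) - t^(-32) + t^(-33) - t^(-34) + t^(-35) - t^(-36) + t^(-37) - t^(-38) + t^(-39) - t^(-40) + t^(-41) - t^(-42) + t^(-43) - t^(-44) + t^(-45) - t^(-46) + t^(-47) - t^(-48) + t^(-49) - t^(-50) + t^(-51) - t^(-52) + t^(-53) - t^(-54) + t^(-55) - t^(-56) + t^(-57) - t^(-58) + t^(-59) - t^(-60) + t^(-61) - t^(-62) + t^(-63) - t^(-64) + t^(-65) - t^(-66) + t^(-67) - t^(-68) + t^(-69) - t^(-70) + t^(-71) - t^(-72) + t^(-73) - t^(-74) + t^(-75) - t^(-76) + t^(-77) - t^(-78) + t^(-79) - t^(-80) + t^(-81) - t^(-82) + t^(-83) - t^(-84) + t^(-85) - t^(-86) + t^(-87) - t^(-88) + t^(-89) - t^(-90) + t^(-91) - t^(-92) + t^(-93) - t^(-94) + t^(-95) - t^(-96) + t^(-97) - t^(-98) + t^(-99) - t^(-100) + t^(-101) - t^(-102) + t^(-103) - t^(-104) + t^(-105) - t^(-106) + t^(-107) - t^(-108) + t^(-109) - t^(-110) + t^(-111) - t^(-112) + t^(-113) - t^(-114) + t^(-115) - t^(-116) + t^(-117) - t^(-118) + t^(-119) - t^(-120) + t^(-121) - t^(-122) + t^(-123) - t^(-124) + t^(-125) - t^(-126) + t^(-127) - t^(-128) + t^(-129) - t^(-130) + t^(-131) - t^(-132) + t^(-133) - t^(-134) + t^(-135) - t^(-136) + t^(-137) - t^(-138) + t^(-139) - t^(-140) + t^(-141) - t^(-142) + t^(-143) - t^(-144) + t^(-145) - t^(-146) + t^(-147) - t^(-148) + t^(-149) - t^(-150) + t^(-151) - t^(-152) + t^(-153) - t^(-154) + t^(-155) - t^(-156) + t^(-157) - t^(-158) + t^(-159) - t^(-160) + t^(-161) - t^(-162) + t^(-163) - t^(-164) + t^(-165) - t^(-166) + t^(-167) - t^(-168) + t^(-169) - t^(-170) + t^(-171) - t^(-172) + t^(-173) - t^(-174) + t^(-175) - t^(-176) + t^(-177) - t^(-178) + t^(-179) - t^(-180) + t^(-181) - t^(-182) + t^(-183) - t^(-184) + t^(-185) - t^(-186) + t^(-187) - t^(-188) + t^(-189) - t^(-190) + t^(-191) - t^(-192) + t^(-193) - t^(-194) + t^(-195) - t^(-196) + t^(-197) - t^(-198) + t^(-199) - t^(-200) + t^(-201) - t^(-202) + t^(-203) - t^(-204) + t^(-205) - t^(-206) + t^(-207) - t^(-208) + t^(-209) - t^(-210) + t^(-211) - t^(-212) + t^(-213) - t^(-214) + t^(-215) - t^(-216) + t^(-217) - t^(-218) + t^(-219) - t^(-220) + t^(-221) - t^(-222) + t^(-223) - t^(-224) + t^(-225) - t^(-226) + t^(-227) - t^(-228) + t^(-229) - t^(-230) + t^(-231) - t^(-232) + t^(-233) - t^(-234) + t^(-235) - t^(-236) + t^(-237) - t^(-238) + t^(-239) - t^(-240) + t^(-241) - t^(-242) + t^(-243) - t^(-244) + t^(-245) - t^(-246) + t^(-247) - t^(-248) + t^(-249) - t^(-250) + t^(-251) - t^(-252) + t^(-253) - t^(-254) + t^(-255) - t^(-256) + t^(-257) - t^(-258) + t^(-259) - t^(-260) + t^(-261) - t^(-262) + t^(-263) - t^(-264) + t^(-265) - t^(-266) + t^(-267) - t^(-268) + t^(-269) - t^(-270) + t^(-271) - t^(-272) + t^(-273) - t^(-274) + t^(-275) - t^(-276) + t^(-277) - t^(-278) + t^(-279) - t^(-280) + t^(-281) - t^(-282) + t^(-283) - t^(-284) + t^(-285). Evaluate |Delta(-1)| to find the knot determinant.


Step 1: The polynomial has 571 terms with alternating signs, exponents from 285 down to -285.
Step 2: Substitute t = -1. The i-th term has coefficient (-1)^i and exponent (m-i),
  so its value is (-1)^i * (-1)^(m-i) = (-1)^m = -1 for every i.
Step 3: All 571 terms equal -1, so Delta(-1) = 571 * (-1) = -571
Step 4: |Delta(-1)| = 571

571


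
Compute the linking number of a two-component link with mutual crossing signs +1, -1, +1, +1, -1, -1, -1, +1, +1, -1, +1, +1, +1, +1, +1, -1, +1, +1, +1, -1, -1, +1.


Step 1: Count positive crossings: 14
Step 2: Count negative crossings: 8
Step 3: Sum of signs = 14 - 8 = 6
Step 4: Linking number = sum/2 = 6/2 = 3

3


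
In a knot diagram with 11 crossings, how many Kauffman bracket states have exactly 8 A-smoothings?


We choose which 8 of 11 crossings get A-smoothings.
C(11, 8) = 11! / (8! * 3!)
= 165

165


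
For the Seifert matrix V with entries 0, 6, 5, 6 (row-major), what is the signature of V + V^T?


Step 1: V + V^T = [[0, 11], [11, 12]]
Step 2: trace = 12, det = -121
Step 3: Discriminant = 12^2 - 4*(-121) = 628
Step 4: Eigenvalues: 18.53, -6.52996
Step 5: Signature = (# positive eigenvalues) - (# negative eigenvalues) = 0

0


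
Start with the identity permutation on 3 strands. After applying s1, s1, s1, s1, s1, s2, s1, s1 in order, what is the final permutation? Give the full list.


Starting with identity [1, 2, 3].
Apply generators in sequence:
  After s1: [2, 1, 3]
  After s1: [1, 2, 3]
  After s1: [2, 1, 3]
  After s1: [1, 2, 3]
  After s1: [2, 1, 3]
  After s2: [2, 3, 1]
  After s1: [3, 2, 1]
  After s1: [2, 3, 1]
Final permutation: [2, 3, 1]

[2, 3, 1]


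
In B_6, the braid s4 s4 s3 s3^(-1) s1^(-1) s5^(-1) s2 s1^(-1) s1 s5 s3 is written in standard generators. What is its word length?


The word length counts the number of generators (including inverses).
Listing each generator: s4, s4, s3, s3^(-1), s1^(-1), s5^(-1), s2, s1^(-1), s1, s5, s3
There are 11 generators in this braid word.

11


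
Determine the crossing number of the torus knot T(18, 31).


For a torus knot T(p, q) with gcd(p,q)=1,
the crossing number is min(p*(q-1), q*(p-1)).
p*(q-1) = 18*30 = 540
q*(p-1) = 31*17 = 527
min(540, 527) = 527

527


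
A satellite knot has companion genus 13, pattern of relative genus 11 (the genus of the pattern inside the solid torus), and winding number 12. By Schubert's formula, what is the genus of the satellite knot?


Schubert: g(satellite) = g_rel(pattern) + |winding| * g(companion),
where g_rel(pattern) is the genus of the pattern relative to the solid torus.
= 11 + 12 * 13
= 11 + 156 = 167

167


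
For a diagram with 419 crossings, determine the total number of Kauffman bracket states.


Each crossing contributes 2 choices (A-smoothing or B-smoothing).
Total states = 2^419 = 1353842624082429130653522550851115089568572790710847937094960732721983060451965636249987502980536903367866802227247837807116288

1353842624082429130653522550851115089568572790710847937094960732721983060451965636249987502980536903367866802227247837807116288


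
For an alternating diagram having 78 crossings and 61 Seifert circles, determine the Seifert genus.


For alternating knots, g = (c - s + 1)/2.
= (78 - 61 + 1)/2
= 18/2 = 9

9


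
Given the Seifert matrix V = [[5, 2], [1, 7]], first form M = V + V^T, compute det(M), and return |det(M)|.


Step 1: Form V + V^T where V = [[5, 2], [1, 7]]
  V^T = [[5, 1], [2, 7]]
  V + V^T = [[10, 3], [3, 14]]
Step 2: det(V + V^T) = 10*14 - 3*3
  = 140 - 9 = 131
Step 3: Knot determinant = |det(V + V^T)| = |131| = 131

131


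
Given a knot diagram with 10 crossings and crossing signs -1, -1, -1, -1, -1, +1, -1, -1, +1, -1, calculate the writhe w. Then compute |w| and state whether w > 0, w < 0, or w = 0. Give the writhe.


Step 1: Count positive crossings (+1).
Positive crossings: 2
Step 2: Count negative crossings (-1).
Negative crossings: 8
Step 3: Writhe = (positive) - (negative)
w = 2 - 8 = -6
Step 4: |w| = 6, and w is negative

-6


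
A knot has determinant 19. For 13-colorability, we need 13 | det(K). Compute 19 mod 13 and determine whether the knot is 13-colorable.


Step 1: A knot is p-colorable if and only if p divides its determinant.
Step 2: Compute 19 mod 13.
19 = 1 * 13 + 6
Step 3: 19 mod 13 = 6
Step 4: The knot is 13-colorable: no

6


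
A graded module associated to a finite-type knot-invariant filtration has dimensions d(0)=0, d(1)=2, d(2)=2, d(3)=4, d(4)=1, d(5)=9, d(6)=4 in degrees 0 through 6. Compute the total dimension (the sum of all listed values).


Total dimension = d(0) + d(1) + ... + d(6)
= 0 + 2 + 2 + 4 + 1 + 9 + 4
= 22

22


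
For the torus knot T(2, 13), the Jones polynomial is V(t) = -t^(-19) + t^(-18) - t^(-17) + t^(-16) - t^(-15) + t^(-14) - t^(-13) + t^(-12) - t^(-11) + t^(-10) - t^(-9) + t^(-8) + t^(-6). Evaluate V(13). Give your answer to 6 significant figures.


Substituting t = 13 into V(t) = -t^(-19) + t^(-18) - t^(-17) + t^(-16) - t^(-15) + t^(-14) - t^(-13) + t^(-12) - t^(-11) + t^(-10) - t^(-9) + t^(-8) + t^(-6):
  (-)t^(-19) = -6.84032e-22
  (+)t^(-18) = 8.89241e-21
  (-)t^(-17) = -1.15601e-19
  (+)t^(-16) = 1.50282e-18
  (-)t^(-15) = -1.95366e-17
  (+)t^(-14) = 2.53976e-16
  (-)t^(-13) = -3.30169e-15
  (+)t^(-12) = 4.2922e-14
  (-)t^(-11) = -5.57986e-13
  (+)t^(-10) = 7.25382e-12
  (-)t^(-9) = -9.42996e-11
  (+)t^(-8) = 1.22589e-09
  (+)t^(-6) = 2.07176e-07
Sum = (-6.84032e-22) + (8.89241e-21) + (-1.15601e-19) + (1.50282e-18) + (-1.95366e-17) + (2.53976e-16) + (-3.30169e-15) + (4.2922e-14) + (-5.57986e-13) + (7.25382e-12) + (-9.42996e-11) + (1.22589e-09) + (2.07176e-07)
= 2.083145419e-07
Rounded to 6 significant figures: 2.08315e-07

2.08315e-07


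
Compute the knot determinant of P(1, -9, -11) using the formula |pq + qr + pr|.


Step 1: Compute pq + qr + pr.
pq = 1*(-9) = -9
qr = (-9)*(-11) = 99
pr = 1*(-11) = -11
pq + qr + pr = -9 + 99 + (-11) = 79
Step 2: Take absolute value.
det(P(1,-9,-11)) = |79| = 79

79


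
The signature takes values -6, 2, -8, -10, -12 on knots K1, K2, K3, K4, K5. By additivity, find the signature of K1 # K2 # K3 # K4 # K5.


The signature is additive under connected sum.
signature(K1 # K2 # K3 # K4 # K5) = (-6) + (2) + (-8) + (-10) + (-12)
= -34

-34


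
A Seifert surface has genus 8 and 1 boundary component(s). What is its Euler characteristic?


chi = 2 - 2g - b
= 2 - 2*8 - 1
= 2 - 16 - 1 = -15

-15
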